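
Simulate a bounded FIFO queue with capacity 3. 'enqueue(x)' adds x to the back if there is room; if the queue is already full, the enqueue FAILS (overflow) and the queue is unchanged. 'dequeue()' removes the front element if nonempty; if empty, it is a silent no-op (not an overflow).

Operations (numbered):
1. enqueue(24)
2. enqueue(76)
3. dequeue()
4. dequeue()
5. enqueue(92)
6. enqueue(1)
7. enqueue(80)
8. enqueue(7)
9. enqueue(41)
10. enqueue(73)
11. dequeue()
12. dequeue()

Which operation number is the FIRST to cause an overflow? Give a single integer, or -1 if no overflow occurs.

Answer: 8

Derivation:
1. enqueue(24): size=1
2. enqueue(76): size=2
3. dequeue(): size=1
4. dequeue(): size=0
5. enqueue(92): size=1
6. enqueue(1): size=2
7. enqueue(80): size=3
8. enqueue(7): size=3=cap → OVERFLOW (fail)
9. enqueue(41): size=3=cap → OVERFLOW (fail)
10. enqueue(73): size=3=cap → OVERFLOW (fail)
11. dequeue(): size=2
12. dequeue(): size=1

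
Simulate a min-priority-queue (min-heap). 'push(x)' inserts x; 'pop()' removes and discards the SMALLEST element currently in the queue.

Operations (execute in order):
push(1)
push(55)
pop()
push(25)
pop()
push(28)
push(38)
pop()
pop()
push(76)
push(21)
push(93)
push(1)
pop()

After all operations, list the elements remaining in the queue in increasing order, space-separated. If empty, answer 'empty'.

Answer: 21 55 76 93

Derivation:
push(1): heap contents = [1]
push(55): heap contents = [1, 55]
pop() → 1: heap contents = [55]
push(25): heap contents = [25, 55]
pop() → 25: heap contents = [55]
push(28): heap contents = [28, 55]
push(38): heap contents = [28, 38, 55]
pop() → 28: heap contents = [38, 55]
pop() → 38: heap contents = [55]
push(76): heap contents = [55, 76]
push(21): heap contents = [21, 55, 76]
push(93): heap contents = [21, 55, 76, 93]
push(1): heap contents = [1, 21, 55, 76, 93]
pop() → 1: heap contents = [21, 55, 76, 93]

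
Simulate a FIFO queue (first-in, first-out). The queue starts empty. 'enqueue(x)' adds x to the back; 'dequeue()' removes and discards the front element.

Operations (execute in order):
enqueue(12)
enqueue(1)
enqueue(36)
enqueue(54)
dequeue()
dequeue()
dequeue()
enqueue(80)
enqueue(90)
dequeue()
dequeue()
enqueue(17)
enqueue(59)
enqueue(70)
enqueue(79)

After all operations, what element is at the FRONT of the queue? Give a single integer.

Answer: 90

Derivation:
enqueue(12): queue = [12]
enqueue(1): queue = [12, 1]
enqueue(36): queue = [12, 1, 36]
enqueue(54): queue = [12, 1, 36, 54]
dequeue(): queue = [1, 36, 54]
dequeue(): queue = [36, 54]
dequeue(): queue = [54]
enqueue(80): queue = [54, 80]
enqueue(90): queue = [54, 80, 90]
dequeue(): queue = [80, 90]
dequeue(): queue = [90]
enqueue(17): queue = [90, 17]
enqueue(59): queue = [90, 17, 59]
enqueue(70): queue = [90, 17, 59, 70]
enqueue(79): queue = [90, 17, 59, 70, 79]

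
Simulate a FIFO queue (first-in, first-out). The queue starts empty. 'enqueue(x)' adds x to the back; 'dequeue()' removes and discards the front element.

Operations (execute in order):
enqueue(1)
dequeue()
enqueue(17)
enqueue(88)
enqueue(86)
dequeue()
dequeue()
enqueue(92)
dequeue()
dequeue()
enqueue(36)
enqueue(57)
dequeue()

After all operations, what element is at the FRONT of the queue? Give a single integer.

Answer: 57

Derivation:
enqueue(1): queue = [1]
dequeue(): queue = []
enqueue(17): queue = [17]
enqueue(88): queue = [17, 88]
enqueue(86): queue = [17, 88, 86]
dequeue(): queue = [88, 86]
dequeue(): queue = [86]
enqueue(92): queue = [86, 92]
dequeue(): queue = [92]
dequeue(): queue = []
enqueue(36): queue = [36]
enqueue(57): queue = [36, 57]
dequeue(): queue = [57]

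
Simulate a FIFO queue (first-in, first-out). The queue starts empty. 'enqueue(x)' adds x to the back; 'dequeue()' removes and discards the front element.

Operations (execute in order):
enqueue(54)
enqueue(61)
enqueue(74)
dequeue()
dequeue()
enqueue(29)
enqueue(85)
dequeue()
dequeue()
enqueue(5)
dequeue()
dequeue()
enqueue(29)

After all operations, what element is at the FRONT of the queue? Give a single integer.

enqueue(54): queue = [54]
enqueue(61): queue = [54, 61]
enqueue(74): queue = [54, 61, 74]
dequeue(): queue = [61, 74]
dequeue(): queue = [74]
enqueue(29): queue = [74, 29]
enqueue(85): queue = [74, 29, 85]
dequeue(): queue = [29, 85]
dequeue(): queue = [85]
enqueue(5): queue = [85, 5]
dequeue(): queue = [5]
dequeue(): queue = []
enqueue(29): queue = [29]

Answer: 29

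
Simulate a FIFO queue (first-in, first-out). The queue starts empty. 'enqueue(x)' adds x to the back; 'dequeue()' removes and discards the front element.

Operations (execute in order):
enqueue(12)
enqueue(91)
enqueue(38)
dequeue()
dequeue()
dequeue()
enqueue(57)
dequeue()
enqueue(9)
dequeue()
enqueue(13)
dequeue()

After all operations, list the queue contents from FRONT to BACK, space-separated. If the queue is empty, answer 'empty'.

enqueue(12): [12]
enqueue(91): [12, 91]
enqueue(38): [12, 91, 38]
dequeue(): [91, 38]
dequeue(): [38]
dequeue(): []
enqueue(57): [57]
dequeue(): []
enqueue(9): [9]
dequeue(): []
enqueue(13): [13]
dequeue(): []

Answer: empty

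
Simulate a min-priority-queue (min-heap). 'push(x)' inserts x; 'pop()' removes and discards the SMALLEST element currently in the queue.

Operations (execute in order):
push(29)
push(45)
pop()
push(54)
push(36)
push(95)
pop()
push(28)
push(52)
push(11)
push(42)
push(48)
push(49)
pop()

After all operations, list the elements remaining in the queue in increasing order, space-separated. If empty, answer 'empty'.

Answer: 28 42 45 48 49 52 54 95

Derivation:
push(29): heap contents = [29]
push(45): heap contents = [29, 45]
pop() → 29: heap contents = [45]
push(54): heap contents = [45, 54]
push(36): heap contents = [36, 45, 54]
push(95): heap contents = [36, 45, 54, 95]
pop() → 36: heap contents = [45, 54, 95]
push(28): heap contents = [28, 45, 54, 95]
push(52): heap contents = [28, 45, 52, 54, 95]
push(11): heap contents = [11, 28, 45, 52, 54, 95]
push(42): heap contents = [11, 28, 42, 45, 52, 54, 95]
push(48): heap contents = [11, 28, 42, 45, 48, 52, 54, 95]
push(49): heap contents = [11, 28, 42, 45, 48, 49, 52, 54, 95]
pop() → 11: heap contents = [28, 42, 45, 48, 49, 52, 54, 95]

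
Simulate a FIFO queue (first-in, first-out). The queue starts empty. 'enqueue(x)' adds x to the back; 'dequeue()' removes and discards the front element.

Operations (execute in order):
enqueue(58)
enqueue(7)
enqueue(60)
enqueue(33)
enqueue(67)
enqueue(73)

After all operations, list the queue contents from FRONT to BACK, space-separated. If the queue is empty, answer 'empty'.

enqueue(58): [58]
enqueue(7): [58, 7]
enqueue(60): [58, 7, 60]
enqueue(33): [58, 7, 60, 33]
enqueue(67): [58, 7, 60, 33, 67]
enqueue(73): [58, 7, 60, 33, 67, 73]

Answer: 58 7 60 33 67 73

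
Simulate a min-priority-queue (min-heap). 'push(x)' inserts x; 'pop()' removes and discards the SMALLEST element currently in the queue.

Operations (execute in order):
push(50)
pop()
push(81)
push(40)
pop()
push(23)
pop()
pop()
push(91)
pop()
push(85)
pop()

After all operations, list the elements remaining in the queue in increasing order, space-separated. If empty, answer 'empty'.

Answer: empty

Derivation:
push(50): heap contents = [50]
pop() → 50: heap contents = []
push(81): heap contents = [81]
push(40): heap contents = [40, 81]
pop() → 40: heap contents = [81]
push(23): heap contents = [23, 81]
pop() → 23: heap contents = [81]
pop() → 81: heap contents = []
push(91): heap contents = [91]
pop() → 91: heap contents = []
push(85): heap contents = [85]
pop() → 85: heap contents = []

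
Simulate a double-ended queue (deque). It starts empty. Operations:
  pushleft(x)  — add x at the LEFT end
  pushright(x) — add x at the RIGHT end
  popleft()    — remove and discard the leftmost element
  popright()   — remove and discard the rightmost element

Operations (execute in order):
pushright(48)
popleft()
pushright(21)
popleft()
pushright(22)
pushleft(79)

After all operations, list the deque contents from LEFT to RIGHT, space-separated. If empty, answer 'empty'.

Answer: 79 22

Derivation:
pushright(48): [48]
popleft(): []
pushright(21): [21]
popleft(): []
pushright(22): [22]
pushleft(79): [79, 22]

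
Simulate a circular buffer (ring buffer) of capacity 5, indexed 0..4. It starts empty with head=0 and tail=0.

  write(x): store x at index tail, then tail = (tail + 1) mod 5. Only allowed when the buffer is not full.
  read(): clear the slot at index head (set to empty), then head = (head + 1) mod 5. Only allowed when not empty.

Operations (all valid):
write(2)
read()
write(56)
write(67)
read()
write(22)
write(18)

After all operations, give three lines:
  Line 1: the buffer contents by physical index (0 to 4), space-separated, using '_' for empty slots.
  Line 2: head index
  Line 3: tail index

Answer: _ _ 67 22 18
2
0

Derivation:
write(2): buf=[2 _ _ _ _], head=0, tail=1, size=1
read(): buf=[_ _ _ _ _], head=1, tail=1, size=0
write(56): buf=[_ 56 _ _ _], head=1, tail=2, size=1
write(67): buf=[_ 56 67 _ _], head=1, tail=3, size=2
read(): buf=[_ _ 67 _ _], head=2, tail=3, size=1
write(22): buf=[_ _ 67 22 _], head=2, tail=4, size=2
write(18): buf=[_ _ 67 22 18], head=2, tail=0, size=3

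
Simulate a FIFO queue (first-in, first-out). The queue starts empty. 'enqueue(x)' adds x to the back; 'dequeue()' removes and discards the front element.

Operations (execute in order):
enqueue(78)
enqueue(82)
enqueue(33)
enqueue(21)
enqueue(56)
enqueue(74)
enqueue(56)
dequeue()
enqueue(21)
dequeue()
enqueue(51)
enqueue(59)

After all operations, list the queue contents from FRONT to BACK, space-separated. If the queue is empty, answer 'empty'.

enqueue(78): [78]
enqueue(82): [78, 82]
enqueue(33): [78, 82, 33]
enqueue(21): [78, 82, 33, 21]
enqueue(56): [78, 82, 33, 21, 56]
enqueue(74): [78, 82, 33, 21, 56, 74]
enqueue(56): [78, 82, 33, 21, 56, 74, 56]
dequeue(): [82, 33, 21, 56, 74, 56]
enqueue(21): [82, 33, 21, 56, 74, 56, 21]
dequeue(): [33, 21, 56, 74, 56, 21]
enqueue(51): [33, 21, 56, 74, 56, 21, 51]
enqueue(59): [33, 21, 56, 74, 56, 21, 51, 59]

Answer: 33 21 56 74 56 21 51 59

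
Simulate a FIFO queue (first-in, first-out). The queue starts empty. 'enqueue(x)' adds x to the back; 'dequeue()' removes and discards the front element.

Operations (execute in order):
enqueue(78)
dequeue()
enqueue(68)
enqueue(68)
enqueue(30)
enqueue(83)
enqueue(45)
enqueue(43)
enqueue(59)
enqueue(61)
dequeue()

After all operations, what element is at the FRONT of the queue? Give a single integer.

Answer: 68

Derivation:
enqueue(78): queue = [78]
dequeue(): queue = []
enqueue(68): queue = [68]
enqueue(68): queue = [68, 68]
enqueue(30): queue = [68, 68, 30]
enqueue(83): queue = [68, 68, 30, 83]
enqueue(45): queue = [68, 68, 30, 83, 45]
enqueue(43): queue = [68, 68, 30, 83, 45, 43]
enqueue(59): queue = [68, 68, 30, 83, 45, 43, 59]
enqueue(61): queue = [68, 68, 30, 83, 45, 43, 59, 61]
dequeue(): queue = [68, 30, 83, 45, 43, 59, 61]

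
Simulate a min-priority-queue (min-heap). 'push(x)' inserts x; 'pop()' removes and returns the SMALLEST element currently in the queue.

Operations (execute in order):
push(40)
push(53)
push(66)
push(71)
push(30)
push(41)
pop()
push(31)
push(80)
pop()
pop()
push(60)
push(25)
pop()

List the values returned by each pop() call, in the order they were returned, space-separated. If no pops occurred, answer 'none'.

push(40): heap contents = [40]
push(53): heap contents = [40, 53]
push(66): heap contents = [40, 53, 66]
push(71): heap contents = [40, 53, 66, 71]
push(30): heap contents = [30, 40, 53, 66, 71]
push(41): heap contents = [30, 40, 41, 53, 66, 71]
pop() → 30: heap contents = [40, 41, 53, 66, 71]
push(31): heap contents = [31, 40, 41, 53, 66, 71]
push(80): heap contents = [31, 40, 41, 53, 66, 71, 80]
pop() → 31: heap contents = [40, 41, 53, 66, 71, 80]
pop() → 40: heap contents = [41, 53, 66, 71, 80]
push(60): heap contents = [41, 53, 60, 66, 71, 80]
push(25): heap contents = [25, 41, 53, 60, 66, 71, 80]
pop() → 25: heap contents = [41, 53, 60, 66, 71, 80]

Answer: 30 31 40 25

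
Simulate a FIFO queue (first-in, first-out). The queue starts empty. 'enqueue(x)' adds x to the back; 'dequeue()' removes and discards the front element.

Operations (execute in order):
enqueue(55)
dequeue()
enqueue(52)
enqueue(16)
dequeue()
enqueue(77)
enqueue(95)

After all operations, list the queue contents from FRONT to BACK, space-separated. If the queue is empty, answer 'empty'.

enqueue(55): [55]
dequeue(): []
enqueue(52): [52]
enqueue(16): [52, 16]
dequeue(): [16]
enqueue(77): [16, 77]
enqueue(95): [16, 77, 95]

Answer: 16 77 95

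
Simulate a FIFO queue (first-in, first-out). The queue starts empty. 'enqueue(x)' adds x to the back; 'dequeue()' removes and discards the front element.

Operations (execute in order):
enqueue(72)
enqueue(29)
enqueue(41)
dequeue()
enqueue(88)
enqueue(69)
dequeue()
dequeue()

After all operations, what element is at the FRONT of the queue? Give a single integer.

Answer: 88

Derivation:
enqueue(72): queue = [72]
enqueue(29): queue = [72, 29]
enqueue(41): queue = [72, 29, 41]
dequeue(): queue = [29, 41]
enqueue(88): queue = [29, 41, 88]
enqueue(69): queue = [29, 41, 88, 69]
dequeue(): queue = [41, 88, 69]
dequeue(): queue = [88, 69]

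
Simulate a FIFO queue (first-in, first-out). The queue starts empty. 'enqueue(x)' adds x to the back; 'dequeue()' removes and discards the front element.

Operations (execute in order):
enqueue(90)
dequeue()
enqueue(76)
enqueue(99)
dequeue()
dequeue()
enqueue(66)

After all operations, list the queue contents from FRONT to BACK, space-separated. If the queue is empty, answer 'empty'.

enqueue(90): [90]
dequeue(): []
enqueue(76): [76]
enqueue(99): [76, 99]
dequeue(): [99]
dequeue(): []
enqueue(66): [66]

Answer: 66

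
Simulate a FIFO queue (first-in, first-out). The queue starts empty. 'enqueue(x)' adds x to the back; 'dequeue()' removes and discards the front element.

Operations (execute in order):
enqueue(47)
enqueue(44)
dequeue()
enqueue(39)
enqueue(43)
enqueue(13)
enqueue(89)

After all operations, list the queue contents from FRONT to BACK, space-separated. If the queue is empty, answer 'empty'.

enqueue(47): [47]
enqueue(44): [47, 44]
dequeue(): [44]
enqueue(39): [44, 39]
enqueue(43): [44, 39, 43]
enqueue(13): [44, 39, 43, 13]
enqueue(89): [44, 39, 43, 13, 89]

Answer: 44 39 43 13 89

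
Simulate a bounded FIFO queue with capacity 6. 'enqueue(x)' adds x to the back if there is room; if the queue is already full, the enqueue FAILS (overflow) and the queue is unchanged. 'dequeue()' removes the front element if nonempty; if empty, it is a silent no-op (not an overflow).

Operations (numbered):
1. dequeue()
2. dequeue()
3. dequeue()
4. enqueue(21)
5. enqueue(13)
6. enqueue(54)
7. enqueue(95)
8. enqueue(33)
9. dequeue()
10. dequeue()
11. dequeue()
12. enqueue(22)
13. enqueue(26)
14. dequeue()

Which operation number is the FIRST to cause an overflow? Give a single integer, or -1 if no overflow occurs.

1. dequeue(): empty, no-op, size=0
2. dequeue(): empty, no-op, size=0
3. dequeue(): empty, no-op, size=0
4. enqueue(21): size=1
5. enqueue(13): size=2
6. enqueue(54): size=3
7. enqueue(95): size=4
8. enqueue(33): size=5
9. dequeue(): size=4
10. dequeue(): size=3
11. dequeue(): size=2
12. enqueue(22): size=3
13. enqueue(26): size=4
14. dequeue(): size=3

Answer: -1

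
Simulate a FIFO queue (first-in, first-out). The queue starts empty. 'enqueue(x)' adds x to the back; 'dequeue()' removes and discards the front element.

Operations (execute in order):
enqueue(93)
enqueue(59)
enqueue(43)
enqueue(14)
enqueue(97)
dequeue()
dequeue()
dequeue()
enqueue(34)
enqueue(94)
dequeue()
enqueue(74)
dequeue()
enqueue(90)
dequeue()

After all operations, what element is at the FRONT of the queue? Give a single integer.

Answer: 94

Derivation:
enqueue(93): queue = [93]
enqueue(59): queue = [93, 59]
enqueue(43): queue = [93, 59, 43]
enqueue(14): queue = [93, 59, 43, 14]
enqueue(97): queue = [93, 59, 43, 14, 97]
dequeue(): queue = [59, 43, 14, 97]
dequeue(): queue = [43, 14, 97]
dequeue(): queue = [14, 97]
enqueue(34): queue = [14, 97, 34]
enqueue(94): queue = [14, 97, 34, 94]
dequeue(): queue = [97, 34, 94]
enqueue(74): queue = [97, 34, 94, 74]
dequeue(): queue = [34, 94, 74]
enqueue(90): queue = [34, 94, 74, 90]
dequeue(): queue = [94, 74, 90]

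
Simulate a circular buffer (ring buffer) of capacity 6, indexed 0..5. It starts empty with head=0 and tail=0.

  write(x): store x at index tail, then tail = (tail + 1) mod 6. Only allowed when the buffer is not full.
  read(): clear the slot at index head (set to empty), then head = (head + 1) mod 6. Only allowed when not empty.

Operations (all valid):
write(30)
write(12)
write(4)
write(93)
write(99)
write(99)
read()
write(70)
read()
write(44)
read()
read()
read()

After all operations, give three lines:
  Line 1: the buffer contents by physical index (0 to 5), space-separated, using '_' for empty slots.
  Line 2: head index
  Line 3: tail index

Answer: 70 44 _ _ _ 99
5
2

Derivation:
write(30): buf=[30 _ _ _ _ _], head=0, tail=1, size=1
write(12): buf=[30 12 _ _ _ _], head=0, tail=2, size=2
write(4): buf=[30 12 4 _ _ _], head=0, tail=3, size=3
write(93): buf=[30 12 4 93 _ _], head=0, tail=4, size=4
write(99): buf=[30 12 4 93 99 _], head=0, tail=5, size=5
write(99): buf=[30 12 4 93 99 99], head=0, tail=0, size=6
read(): buf=[_ 12 4 93 99 99], head=1, tail=0, size=5
write(70): buf=[70 12 4 93 99 99], head=1, tail=1, size=6
read(): buf=[70 _ 4 93 99 99], head=2, tail=1, size=5
write(44): buf=[70 44 4 93 99 99], head=2, tail=2, size=6
read(): buf=[70 44 _ 93 99 99], head=3, tail=2, size=5
read(): buf=[70 44 _ _ 99 99], head=4, tail=2, size=4
read(): buf=[70 44 _ _ _ 99], head=5, tail=2, size=3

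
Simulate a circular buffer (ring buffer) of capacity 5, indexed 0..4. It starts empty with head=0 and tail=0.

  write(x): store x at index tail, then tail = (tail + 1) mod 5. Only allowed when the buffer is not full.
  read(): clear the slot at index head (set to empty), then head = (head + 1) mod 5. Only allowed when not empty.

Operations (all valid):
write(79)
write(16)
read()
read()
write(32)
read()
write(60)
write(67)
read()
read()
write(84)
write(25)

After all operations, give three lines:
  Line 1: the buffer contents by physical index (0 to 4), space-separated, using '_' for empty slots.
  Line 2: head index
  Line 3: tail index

write(79): buf=[79 _ _ _ _], head=0, tail=1, size=1
write(16): buf=[79 16 _ _ _], head=0, tail=2, size=2
read(): buf=[_ 16 _ _ _], head=1, tail=2, size=1
read(): buf=[_ _ _ _ _], head=2, tail=2, size=0
write(32): buf=[_ _ 32 _ _], head=2, tail=3, size=1
read(): buf=[_ _ _ _ _], head=3, tail=3, size=0
write(60): buf=[_ _ _ 60 _], head=3, tail=4, size=1
write(67): buf=[_ _ _ 60 67], head=3, tail=0, size=2
read(): buf=[_ _ _ _ 67], head=4, tail=0, size=1
read(): buf=[_ _ _ _ _], head=0, tail=0, size=0
write(84): buf=[84 _ _ _ _], head=0, tail=1, size=1
write(25): buf=[84 25 _ _ _], head=0, tail=2, size=2

Answer: 84 25 _ _ _
0
2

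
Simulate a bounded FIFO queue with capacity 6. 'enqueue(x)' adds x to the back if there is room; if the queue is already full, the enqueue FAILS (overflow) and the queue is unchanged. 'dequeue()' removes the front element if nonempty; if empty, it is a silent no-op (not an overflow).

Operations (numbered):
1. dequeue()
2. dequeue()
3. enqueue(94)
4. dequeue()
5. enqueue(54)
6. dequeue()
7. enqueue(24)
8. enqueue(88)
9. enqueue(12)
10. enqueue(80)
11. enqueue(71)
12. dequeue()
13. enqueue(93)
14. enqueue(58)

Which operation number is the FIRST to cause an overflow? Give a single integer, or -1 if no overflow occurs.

Answer: -1

Derivation:
1. dequeue(): empty, no-op, size=0
2. dequeue(): empty, no-op, size=0
3. enqueue(94): size=1
4. dequeue(): size=0
5. enqueue(54): size=1
6. dequeue(): size=0
7. enqueue(24): size=1
8. enqueue(88): size=2
9. enqueue(12): size=3
10. enqueue(80): size=4
11. enqueue(71): size=5
12. dequeue(): size=4
13. enqueue(93): size=5
14. enqueue(58): size=6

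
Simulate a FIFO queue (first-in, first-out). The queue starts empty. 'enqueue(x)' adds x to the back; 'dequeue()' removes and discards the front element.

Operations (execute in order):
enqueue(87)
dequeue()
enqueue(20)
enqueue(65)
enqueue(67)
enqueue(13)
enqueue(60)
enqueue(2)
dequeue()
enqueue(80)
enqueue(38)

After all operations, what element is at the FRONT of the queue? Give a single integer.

Answer: 65

Derivation:
enqueue(87): queue = [87]
dequeue(): queue = []
enqueue(20): queue = [20]
enqueue(65): queue = [20, 65]
enqueue(67): queue = [20, 65, 67]
enqueue(13): queue = [20, 65, 67, 13]
enqueue(60): queue = [20, 65, 67, 13, 60]
enqueue(2): queue = [20, 65, 67, 13, 60, 2]
dequeue(): queue = [65, 67, 13, 60, 2]
enqueue(80): queue = [65, 67, 13, 60, 2, 80]
enqueue(38): queue = [65, 67, 13, 60, 2, 80, 38]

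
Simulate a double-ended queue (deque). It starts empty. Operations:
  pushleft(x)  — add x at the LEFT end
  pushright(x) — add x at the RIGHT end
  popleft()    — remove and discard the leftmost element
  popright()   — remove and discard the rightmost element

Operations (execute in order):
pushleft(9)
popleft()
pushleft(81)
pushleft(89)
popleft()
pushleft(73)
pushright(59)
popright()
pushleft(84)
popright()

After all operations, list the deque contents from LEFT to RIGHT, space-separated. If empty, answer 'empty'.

pushleft(9): [9]
popleft(): []
pushleft(81): [81]
pushleft(89): [89, 81]
popleft(): [81]
pushleft(73): [73, 81]
pushright(59): [73, 81, 59]
popright(): [73, 81]
pushleft(84): [84, 73, 81]
popright(): [84, 73]

Answer: 84 73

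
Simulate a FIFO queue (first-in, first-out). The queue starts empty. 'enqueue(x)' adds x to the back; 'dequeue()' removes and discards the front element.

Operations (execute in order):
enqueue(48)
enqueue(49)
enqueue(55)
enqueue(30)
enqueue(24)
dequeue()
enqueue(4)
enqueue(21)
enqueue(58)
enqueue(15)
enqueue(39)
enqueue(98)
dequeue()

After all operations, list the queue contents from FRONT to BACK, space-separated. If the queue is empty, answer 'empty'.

Answer: 55 30 24 4 21 58 15 39 98

Derivation:
enqueue(48): [48]
enqueue(49): [48, 49]
enqueue(55): [48, 49, 55]
enqueue(30): [48, 49, 55, 30]
enqueue(24): [48, 49, 55, 30, 24]
dequeue(): [49, 55, 30, 24]
enqueue(4): [49, 55, 30, 24, 4]
enqueue(21): [49, 55, 30, 24, 4, 21]
enqueue(58): [49, 55, 30, 24, 4, 21, 58]
enqueue(15): [49, 55, 30, 24, 4, 21, 58, 15]
enqueue(39): [49, 55, 30, 24, 4, 21, 58, 15, 39]
enqueue(98): [49, 55, 30, 24, 4, 21, 58, 15, 39, 98]
dequeue(): [55, 30, 24, 4, 21, 58, 15, 39, 98]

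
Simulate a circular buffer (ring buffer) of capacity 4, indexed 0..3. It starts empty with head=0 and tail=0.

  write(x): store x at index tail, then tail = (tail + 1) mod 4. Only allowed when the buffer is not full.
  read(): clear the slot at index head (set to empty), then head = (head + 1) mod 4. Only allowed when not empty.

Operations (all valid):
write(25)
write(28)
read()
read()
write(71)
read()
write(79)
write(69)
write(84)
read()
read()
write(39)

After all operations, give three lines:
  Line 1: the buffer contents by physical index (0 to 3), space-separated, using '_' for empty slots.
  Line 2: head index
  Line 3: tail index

write(25): buf=[25 _ _ _], head=0, tail=1, size=1
write(28): buf=[25 28 _ _], head=0, tail=2, size=2
read(): buf=[_ 28 _ _], head=1, tail=2, size=1
read(): buf=[_ _ _ _], head=2, tail=2, size=0
write(71): buf=[_ _ 71 _], head=2, tail=3, size=1
read(): buf=[_ _ _ _], head=3, tail=3, size=0
write(79): buf=[_ _ _ 79], head=3, tail=0, size=1
write(69): buf=[69 _ _ 79], head=3, tail=1, size=2
write(84): buf=[69 84 _ 79], head=3, tail=2, size=3
read(): buf=[69 84 _ _], head=0, tail=2, size=2
read(): buf=[_ 84 _ _], head=1, tail=2, size=1
write(39): buf=[_ 84 39 _], head=1, tail=3, size=2

Answer: _ 84 39 _
1
3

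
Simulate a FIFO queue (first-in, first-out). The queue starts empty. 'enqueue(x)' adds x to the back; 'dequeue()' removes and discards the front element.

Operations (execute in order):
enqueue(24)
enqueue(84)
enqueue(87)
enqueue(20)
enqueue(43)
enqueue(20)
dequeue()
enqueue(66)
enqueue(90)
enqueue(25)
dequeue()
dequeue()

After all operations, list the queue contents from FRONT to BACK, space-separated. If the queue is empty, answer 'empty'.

enqueue(24): [24]
enqueue(84): [24, 84]
enqueue(87): [24, 84, 87]
enqueue(20): [24, 84, 87, 20]
enqueue(43): [24, 84, 87, 20, 43]
enqueue(20): [24, 84, 87, 20, 43, 20]
dequeue(): [84, 87, 20, 43, 20]
enqueue(66): [84, 87, 20, 43, 20, 66]
enqueue(90): [84, 87, 20, 43, 20, 66, 90]
enqueue(25): [84, 87, 20, 43, 20, 66, 90, 25]
dequeue(): [87, 20, 43, 20, 66, 90, 25]
dequeue(): [20, 43, 20, 66, 90, 25]

Answer: 20 43 20 66 90 25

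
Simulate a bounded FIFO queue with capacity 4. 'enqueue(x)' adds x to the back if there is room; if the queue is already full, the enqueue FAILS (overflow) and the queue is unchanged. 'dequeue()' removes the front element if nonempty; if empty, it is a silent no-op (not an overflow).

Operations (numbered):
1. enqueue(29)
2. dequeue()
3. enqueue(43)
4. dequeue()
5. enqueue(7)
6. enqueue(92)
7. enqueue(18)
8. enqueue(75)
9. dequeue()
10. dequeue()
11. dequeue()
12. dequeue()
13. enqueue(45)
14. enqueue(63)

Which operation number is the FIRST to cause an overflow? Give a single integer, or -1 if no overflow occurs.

Answer: -1

Derivation:
1. enqueue(29): size=1
2. dequeue(): size=0
3. enqueue(43): size=1
4. dequeue(): size=0
5. enqueue(7): size=1
6. enqueue(92): size=2
7. enqueue(18): size=3
8. enqueue(75): size=4
9. dequeue(): size=3
10. dequeue(): size=2
11. dequeue(): size=1
12. dequeue(): size=0
13. enqueue(45): size=1
14. enqueue(63): size=2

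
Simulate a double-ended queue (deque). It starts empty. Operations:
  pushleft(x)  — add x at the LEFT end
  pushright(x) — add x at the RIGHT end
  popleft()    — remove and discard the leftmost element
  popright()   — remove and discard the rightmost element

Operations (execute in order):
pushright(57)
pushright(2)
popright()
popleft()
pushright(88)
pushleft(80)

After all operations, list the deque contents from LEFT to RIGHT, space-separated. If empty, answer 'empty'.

Answer: 80 88

Derivation:
pushright(57): [57]
pushright(2): [57, 2]
popright(): [57]
popleft(): []
pushright(88): [88]
pushleft(80): [80, 88]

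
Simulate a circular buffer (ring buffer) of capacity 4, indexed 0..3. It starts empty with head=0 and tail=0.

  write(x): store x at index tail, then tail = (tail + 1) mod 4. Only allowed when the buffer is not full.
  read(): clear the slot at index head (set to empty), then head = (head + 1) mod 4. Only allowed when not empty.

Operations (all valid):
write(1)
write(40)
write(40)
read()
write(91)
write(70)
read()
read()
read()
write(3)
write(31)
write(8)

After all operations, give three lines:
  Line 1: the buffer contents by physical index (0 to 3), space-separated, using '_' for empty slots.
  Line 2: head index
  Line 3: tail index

Answer: 70 3 31 8
0
0

Derivation:
write(1): buf=[1 _ _ _], head=0, tail=1, size=1
write(40): buf=[1 40 _ _], head=0, tail=2, size=2
write(40): buf=[1 40 40 _], head=0, tail=3, size=3
read(): buf=[_ 40 40 _], head=1, tail=3, size=2
write(91): buf=[_ 40 40 91], head=1, tail=0, size=3
write(70): buf=[70 40 40 91], head=1, tail=1, size=4
read(): buf=[70 _ 40 91], head=2, tail=1, size=3
read(): buf=[70 _ _ 91], head=3, tail=1, size=2
read(): buf=[70 _ _ _], head=0, tail=1, size=1
write(3): buf=[70 3 _ _], head=0, tail=2, size=2
write(31): buf=[70 3 31 _], head=0, tail=3, size=3
write(8): buf=[70 3 31 8], head=0, tail=0, size=4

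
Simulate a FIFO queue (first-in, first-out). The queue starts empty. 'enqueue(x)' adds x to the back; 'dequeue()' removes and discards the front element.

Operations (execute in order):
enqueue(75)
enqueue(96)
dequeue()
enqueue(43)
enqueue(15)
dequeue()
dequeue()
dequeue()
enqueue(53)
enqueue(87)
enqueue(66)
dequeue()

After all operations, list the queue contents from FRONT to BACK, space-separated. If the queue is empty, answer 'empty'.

enqueue(75): [75]
enqueue(96): [75, 96]
dequeue(): [96]
enqueue(43): [96, 43]
enqueue(15): [96, 43, 15]
dequeue(): [43, 15]
dequeue(): [15]
dequeue(): []
enqueue(53): [53]
enqueue(87): [53, 87]
enqueue(66): [53, 87, 66]
dequeue(): [87, 66]

Answer: 87 66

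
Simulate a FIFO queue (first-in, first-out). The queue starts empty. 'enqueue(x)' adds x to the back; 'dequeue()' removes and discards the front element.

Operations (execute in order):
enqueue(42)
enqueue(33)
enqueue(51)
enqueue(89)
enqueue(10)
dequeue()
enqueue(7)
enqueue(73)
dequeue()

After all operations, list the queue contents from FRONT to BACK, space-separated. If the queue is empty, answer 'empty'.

enqueue(42): [42]
enqueue(33): [42, 33]
enqueue(51): [42, 33, 51]
enqueue(89): [42, 33, 51, 89]
enqueue(10): [42, 33, 51, 89, 10]
dequeue(): [33, 51, 89, 10]
enqueue(7): [33, 51, 89, 10, 7]
enqueue(73): [33, 51, 89, 10, 7, 73]
dequeue(): [51, 89, 10, 7, 73]

Answer: 51 89 10 7 73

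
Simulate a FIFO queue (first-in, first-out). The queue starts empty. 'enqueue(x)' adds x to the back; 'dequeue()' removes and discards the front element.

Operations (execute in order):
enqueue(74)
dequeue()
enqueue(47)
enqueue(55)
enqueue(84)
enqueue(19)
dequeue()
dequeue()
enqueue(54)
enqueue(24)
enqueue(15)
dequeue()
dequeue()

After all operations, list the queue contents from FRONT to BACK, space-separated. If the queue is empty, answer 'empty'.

Answer: 54 24 15

Derivation:
enqueue(74): [74]
dequeue(): []
enqueue(47): [47]
enqueue(55): [47, 55]
enqueue(84): [47, 55, 84]
enqueue(19): [47, 55, 84, 19]
dequeue(): [55, 84, 19]
dequeue(): [84, 19]
enqueue(54): [84, 19, 54]
enqueue(24): [84, 19, 54, 24]
enqueue(15): [84, 19, 54, 24, 15]
dequeue(): [19, 54, 24, 15]
dequeue(): [54, 24, 15]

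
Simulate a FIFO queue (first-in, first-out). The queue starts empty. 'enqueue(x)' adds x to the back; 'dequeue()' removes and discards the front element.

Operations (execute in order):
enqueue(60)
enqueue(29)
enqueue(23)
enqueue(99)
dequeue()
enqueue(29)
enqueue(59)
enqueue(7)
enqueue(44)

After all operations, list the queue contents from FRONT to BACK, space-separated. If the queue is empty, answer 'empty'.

Answer: 29 23 99 29 59 7 44

Derivation:
enqueue(60): [60]
enqueue(29): [60, 29]
enqueue(23): [60, 29, 23]
enqueue(99): [60, 29, 23, 99]
dequeue(): [29, 23, 99]
enqueue(29): [29, 23, 99, 29]
enqueue(59): [29, 23, 99, 29, 59]
enqueue(7): [29, 23, 99, 29, 59, 7]
enqueue(44): [29, 23, 99, 29, 59, 7, 44]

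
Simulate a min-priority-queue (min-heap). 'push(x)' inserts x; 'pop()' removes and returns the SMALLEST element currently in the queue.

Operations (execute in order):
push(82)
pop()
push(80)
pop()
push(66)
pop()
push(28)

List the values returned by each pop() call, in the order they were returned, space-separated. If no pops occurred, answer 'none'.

push(82): heap contents = [82]
pop() → 82: heap contents = []
push(80): heap contents = [80]
pop() → 80: heap contents = []
push(66): heap contents = [66]
pop() → 66: heap contents = []
push(28): heap contents = [28]

Answer: 82 80 66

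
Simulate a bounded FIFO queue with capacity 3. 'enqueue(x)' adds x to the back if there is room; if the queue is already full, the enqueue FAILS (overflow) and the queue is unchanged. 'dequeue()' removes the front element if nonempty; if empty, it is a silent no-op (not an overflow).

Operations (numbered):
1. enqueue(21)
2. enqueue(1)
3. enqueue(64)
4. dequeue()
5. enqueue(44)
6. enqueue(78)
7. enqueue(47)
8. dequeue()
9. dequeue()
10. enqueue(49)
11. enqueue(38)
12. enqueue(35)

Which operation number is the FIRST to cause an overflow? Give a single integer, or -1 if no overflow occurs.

Answer: 6

Derivation:
1. enqueue(21): size=1
2. enqueue(1): size=2
3. enqueue(64): size=3
4. dequeue(): size=2
5. enqueue(44): size=3
6. enqueue(78): size=3=cap → OVERFLOW (fail)
7. enqueue(47): size=3=cap → OVERFLOW (fail)
8. dequeue(): size=2
9. dequeue(): size=1
10. enqueue(49): size=2
11. enqueue(38): size=3
12. enqueue(35): size=3=cap → OVERFLOW (fail)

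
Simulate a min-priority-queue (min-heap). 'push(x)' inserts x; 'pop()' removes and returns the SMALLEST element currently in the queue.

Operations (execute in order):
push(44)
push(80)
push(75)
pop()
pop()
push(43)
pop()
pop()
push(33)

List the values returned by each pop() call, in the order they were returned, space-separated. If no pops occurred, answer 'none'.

push(44): heap contents = [44]
push(80): heap contents = [44, 80]
push(75): heap contents = [44, 75, 80]
pop() → 44: heap contents = [75, 80]
pop() → 75: heap contents = [80]
push(43): heap contents = [43, 80]
pop() → 43: heap contents = [80]
pop() → 80: heap contents = []
push(33): heap contents = [33]

Answer: 44 75 43 80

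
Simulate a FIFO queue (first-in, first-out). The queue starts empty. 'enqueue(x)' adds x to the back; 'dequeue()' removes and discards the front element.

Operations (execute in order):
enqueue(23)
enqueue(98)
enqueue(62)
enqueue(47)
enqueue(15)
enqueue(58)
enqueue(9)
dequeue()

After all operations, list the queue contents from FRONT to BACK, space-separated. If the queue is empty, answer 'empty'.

enqueue(23): [23]
enqueue(98): [23, 98]
enqueue(62): [23, 98, 62]
enqueue(47): [23, 98, 62, 47]
enqueue(15): [23, 98, 62, 47, 15]
enqueue(58): [23, 98, 62, 47, 15, 58]
enqueue(9): [23, 98, 62, 47, 15, 58, 9]
dequeue(): [98, 62, 47, 15, 58, 9]

Answer: 98 62 47 15 58 9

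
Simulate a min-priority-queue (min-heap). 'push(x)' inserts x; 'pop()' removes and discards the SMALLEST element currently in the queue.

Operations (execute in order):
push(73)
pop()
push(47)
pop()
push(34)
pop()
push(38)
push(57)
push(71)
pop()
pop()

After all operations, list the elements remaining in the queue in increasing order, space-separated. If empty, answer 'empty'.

Answer: 71

Derivation:
push(73): heap contents = [73]
pop() → 73: heap contents = []
push(47): heap contents = [47]
pop() → 47: heap contents = []
push(34): heap contents = [34]
pop() → 34: heap contents = []
push(38): heap contents = [38]
push(57): heap contents = [38, 57]
push(71): heap contents = [38, 57, 71]
pop() → 38: heap contents = [57, 71]
pop() → 57: heap contents = [71]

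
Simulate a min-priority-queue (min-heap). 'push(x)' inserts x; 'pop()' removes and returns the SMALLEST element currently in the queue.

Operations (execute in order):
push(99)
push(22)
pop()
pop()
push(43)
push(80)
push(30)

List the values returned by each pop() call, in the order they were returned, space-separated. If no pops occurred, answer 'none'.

Answer: 22 99

Derivation:
push(99): heap contents = [99]
push(22): heap contents = [22, 99]
pop() → 22: heap contents = [99]
pop() → 99: heap contents = []
push(43): heap contents = [43]
push(80): heap contents = [43, 80]
push(30): heap contents = [30, 43, 80]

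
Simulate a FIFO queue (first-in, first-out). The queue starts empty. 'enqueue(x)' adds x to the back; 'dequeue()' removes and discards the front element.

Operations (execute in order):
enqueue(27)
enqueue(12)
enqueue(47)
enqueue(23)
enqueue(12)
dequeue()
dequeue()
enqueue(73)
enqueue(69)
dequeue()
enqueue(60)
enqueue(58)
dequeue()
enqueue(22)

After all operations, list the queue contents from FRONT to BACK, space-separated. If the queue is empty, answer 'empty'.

enqueue(27): [27]
enqueue(12): [27, 12]
enqueue(47): [27, 12, 47]
enqueue(23): [27, 12, 47, 23]
enqueue(12): [27, 12, 47, 23, 12]
dequeue(): [12, 47, 23, 12]
dequeue(): [47, 23, 12]
enqueue(73): [47, 23, 12, 73]
enqueue(69): [47, 23, 12, 73, 69]
dequeue(): [23, 12, 73, 69]
enqueue(60): [23, 12, 73, 69, 60]
enqueue(58): [23, 12, 73, 69, 60, 58]
dequeue(): [12, 73, 69, 60, 58]
enqueue(22): [12, 73, 69, 60, 58, 22]

Answer: 12 73 69 60 58 22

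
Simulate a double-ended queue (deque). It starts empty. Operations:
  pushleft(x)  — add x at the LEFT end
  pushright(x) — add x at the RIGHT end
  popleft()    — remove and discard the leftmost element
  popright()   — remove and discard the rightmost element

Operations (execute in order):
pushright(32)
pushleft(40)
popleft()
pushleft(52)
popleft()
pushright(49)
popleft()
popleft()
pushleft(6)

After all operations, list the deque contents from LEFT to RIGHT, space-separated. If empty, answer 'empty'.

pushright(32): [32]
pushleft(40): [40, 32]
popleft(): [32]
pushleft(52): [52, 32]
popleft(): [32]
pushright(49): [32, 49]
popleft(): [49]
popleft(): []
pushleft(6): [6]

Answer: 6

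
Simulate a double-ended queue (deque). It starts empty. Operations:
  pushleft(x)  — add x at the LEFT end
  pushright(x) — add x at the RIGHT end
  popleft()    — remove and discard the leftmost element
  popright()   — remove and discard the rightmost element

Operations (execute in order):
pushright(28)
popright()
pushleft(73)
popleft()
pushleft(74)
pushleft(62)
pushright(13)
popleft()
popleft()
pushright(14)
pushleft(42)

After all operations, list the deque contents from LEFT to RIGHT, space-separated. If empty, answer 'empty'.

pushright(28): [28]
popright(): []
pushleft(73): [73]
popleft(): []
pushleft(74): [74]
pushleft(62): [62, 74]
pushright(13): [62, 74, 13]
popleft(): [74, 13]
popleft(): [13]
pushright(14): [13, 14]
pushleft(42): [42, 13, 14]

Answer: 42 13 14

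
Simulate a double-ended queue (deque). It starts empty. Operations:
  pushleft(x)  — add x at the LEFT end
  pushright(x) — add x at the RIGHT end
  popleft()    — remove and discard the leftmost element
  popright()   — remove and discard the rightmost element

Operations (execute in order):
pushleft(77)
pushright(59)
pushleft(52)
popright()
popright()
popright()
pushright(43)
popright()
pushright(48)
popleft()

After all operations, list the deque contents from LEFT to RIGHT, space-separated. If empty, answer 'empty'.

pushleft(77): [77]
pushright(59): [77, 59]
pushleft(52): [52, 77, 59]
popright(): [52, 77]
popright(): [52]
popright(): []
pushright(43): [43]
popright(): []
pushright(48): [48]
popleft(): []

Answer: empty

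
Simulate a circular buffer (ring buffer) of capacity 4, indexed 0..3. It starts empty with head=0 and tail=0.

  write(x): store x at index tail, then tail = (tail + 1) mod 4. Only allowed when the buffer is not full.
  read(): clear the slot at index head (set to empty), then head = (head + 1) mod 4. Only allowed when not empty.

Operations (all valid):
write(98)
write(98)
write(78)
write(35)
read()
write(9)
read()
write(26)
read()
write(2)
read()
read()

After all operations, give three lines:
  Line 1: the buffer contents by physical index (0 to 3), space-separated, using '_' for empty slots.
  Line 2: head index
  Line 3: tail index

Answer: _ 26 2 _
1
3

Derivation:
write(98): buf=[98 _ _ _], head=0, tail=1, size=1
write(98): buf=[98 98 _ _], head=0, tail=2, size=2
write(78): buf=[98 98 78 _], head=0, tail=3, size=3
write(35): buf=[98 98 78 35], head=0, tail=0, size=4
read(): buf=[_ 98 78 35], head=1, tail=0, size=3
write(9): buf=[9 98 78 35], head=1, tail=1, size=4
read(): buf=[9 _ 78 35], head=2, tail=1, size=3
write(26): buf=[9 26 78 35], head=2, tail=2, size=4
read(): buf=[9 26 _ 35], head=3, tail=2, size=3
write(2): buf=[9 26 2 35], head=3, tail=3, size=4
read(): buf=[9 26 2 _], head=0, tail=3, size=3
read(): buf=[_ 26 2 _], head=1, tail=3, size=2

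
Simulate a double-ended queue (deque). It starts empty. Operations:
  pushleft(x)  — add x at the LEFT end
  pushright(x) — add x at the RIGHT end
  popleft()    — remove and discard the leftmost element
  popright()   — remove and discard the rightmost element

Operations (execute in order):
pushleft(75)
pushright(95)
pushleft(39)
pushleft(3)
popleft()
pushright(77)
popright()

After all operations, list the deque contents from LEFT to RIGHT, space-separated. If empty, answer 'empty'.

pushleft(75): [75]
pushright(95): [75, 95]
pushleft(39): [39, 75, 95]
pushleft(3): [3, 39, 75, 95]
popleft(): [39, 75, 95]
pushright(77): [39, 75, 95, 77]
popright(): [39, 75, 95]

Answer: 39 75 95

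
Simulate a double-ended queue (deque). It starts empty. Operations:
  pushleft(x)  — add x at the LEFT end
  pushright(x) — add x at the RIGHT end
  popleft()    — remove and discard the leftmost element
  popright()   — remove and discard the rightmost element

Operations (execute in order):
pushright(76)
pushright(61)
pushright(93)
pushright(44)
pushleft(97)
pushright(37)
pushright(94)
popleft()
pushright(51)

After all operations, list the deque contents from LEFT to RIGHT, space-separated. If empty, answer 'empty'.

pushright(76): [76]
pushright(61): [76, 61]
pushright(93): [76, 61, 93]
pushright(44): [76, 61, 93, 44]
pushleft(97): [97, 76, 61, 93, 44]
pushright(37): [97, 76, 61, 93, 44, 37]
pushright(94): [97, 76, 61, 93, 44, 37, 94]
popleft(): [76, 61, 93, 44, 37, 94]
pushright(51): [76, 61, 93, 44, 37, 94, 51]

Answer: 76 61 93 44 37 94 51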